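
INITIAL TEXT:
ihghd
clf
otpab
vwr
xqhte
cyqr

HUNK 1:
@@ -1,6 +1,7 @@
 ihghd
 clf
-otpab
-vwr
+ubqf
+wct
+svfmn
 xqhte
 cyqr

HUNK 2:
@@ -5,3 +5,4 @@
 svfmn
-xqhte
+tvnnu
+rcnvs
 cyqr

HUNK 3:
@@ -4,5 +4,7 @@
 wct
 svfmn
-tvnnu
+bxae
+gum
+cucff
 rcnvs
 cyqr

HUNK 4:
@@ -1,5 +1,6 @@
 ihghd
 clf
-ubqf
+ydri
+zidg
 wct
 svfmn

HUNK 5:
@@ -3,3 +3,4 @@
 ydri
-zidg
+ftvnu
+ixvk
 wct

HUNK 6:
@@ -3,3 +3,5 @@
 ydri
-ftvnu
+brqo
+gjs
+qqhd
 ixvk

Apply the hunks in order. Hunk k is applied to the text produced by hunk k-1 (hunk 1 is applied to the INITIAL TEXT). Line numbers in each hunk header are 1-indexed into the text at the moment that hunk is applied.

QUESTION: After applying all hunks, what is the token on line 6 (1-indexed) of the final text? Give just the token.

Answer: qqhd

Derivation:
Hunk 1: at line 1 remove [otpab,vwr] add [ubqf,wct,svfmn] -> 7 lines: ihghd clf ubqf wct svfmn xqhte cyqr
Hunk 2: at line 5 remove [xqhte] add [tvnnu,rcnvs] -> 8 lines: ihghd clf ubqf wct svfmn tvnnu rcnvs cyqr
Hunk 3: at line 4 remove [tvnnu] add [bxae,gum,cucff] -> 10 lines: ihghd clf ubqf wct svfmn bxae gum cucff rcnvs cyqr
Hunk 4: at line 1 remove [ubqf] add [ydri,zidg] -> 11 lines: ihghd clf ydri zidg wct svfmn bxae gum cucff rcnvs cyqr
Hunk 5: at line 3 remove [zidg] add [ftvnu,ixvk] -> 12 lines: ihghd clf ydri ftvnu ixvk wct svfmn bxae gum cucff rcnvs cyqr
Hunk 6: at line 3 remove [ftvnu] add [brqo,gjs,qqhd] -> 14 lines: ihghd clf ydri brqo gjs qqhd ixvk wct svfmn bxae gum cucff rcnvs cyqr
Final line 6: qqhd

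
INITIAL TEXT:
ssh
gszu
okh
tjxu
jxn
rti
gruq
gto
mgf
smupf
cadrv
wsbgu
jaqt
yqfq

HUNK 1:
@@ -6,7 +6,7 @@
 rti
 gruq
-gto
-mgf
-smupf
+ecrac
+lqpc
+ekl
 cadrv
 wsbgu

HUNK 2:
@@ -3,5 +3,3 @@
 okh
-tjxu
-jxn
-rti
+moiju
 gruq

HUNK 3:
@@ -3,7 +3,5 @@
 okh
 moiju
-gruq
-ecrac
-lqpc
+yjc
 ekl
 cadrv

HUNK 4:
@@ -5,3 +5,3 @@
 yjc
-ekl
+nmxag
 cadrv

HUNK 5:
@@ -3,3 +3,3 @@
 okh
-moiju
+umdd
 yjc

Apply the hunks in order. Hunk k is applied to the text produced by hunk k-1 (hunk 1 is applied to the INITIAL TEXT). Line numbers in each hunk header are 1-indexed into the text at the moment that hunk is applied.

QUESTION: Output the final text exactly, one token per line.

Answer: ssh
gszu
okh
umdd
yjc
nmxag
cadrv
wsbgu
jaqt
yqfq

Derivation:
Hunk 1: at line 6 remove [gto,mgf,smupf] add [ecrac,lqpc,ekl] -> 14 lines: ssh gszu okh tjxu jxn rti gruq ecrac lqpc ekl cadrv wsbgu jaqt yqfq
Hunk 2: at line 3 remove [tjxu,jxn,rti] add [moiju] -> 12 lines: ssh gszu okh moiju gruq ecrac lqpc ekl cadrv wsbgu jaqt yqfq
Hunk 3: at line 3 remove [gruq,ecrac,lqpc] add [yjc] -> 10 lines: ssh gszu okh moiju yjc ekl cadrv wsbgu jaqt yqfq
Hunk 4: at line 5 remove [ekl] add [nmxag] -> 10 lines: ssh gszu okh moiju yjc nmxag cadrv wsbgu jaqt yqfq
Hunk 5: at line 3 remove [moiju] add [umdd] -> 10 lines: ssh gszu okh umdd yjc nmxag cadrv wsbgu jaqt yqfq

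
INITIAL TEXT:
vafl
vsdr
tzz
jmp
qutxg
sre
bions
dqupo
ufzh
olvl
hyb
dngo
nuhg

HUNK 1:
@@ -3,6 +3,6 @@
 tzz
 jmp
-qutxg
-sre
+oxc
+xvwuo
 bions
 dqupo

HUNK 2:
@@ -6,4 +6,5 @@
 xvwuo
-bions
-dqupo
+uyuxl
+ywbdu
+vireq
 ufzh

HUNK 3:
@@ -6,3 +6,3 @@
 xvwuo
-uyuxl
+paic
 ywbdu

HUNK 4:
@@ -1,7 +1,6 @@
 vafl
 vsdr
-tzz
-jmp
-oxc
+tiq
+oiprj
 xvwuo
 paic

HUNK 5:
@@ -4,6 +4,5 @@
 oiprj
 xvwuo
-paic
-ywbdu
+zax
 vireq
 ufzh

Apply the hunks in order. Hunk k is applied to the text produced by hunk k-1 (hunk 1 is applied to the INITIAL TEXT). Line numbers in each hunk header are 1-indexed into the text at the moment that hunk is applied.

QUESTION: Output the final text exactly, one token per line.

Answer: vafl
vsdr
tiq
oiprj
xvwuo
zax
vireq
ufzh
olvl
hyb
dngo
nuhg

Derivation:
Hunk 1: at line 3 remove [qutxg,sre] add [oxc,xvwuo] -> 13 lines: vafl vsdr tzz jmp oxc xvwuo bions dqupo ufzh olvl hyb dngo nuhg
Hunk 2: at line 6 remove [bions,dqupo] add [uyuxl,ywbdu,vireq] -> 14 lines: vafl vsdr tzz jmp oxc xvwuo uyuxl ywbdu vireq ufzh olvl hyb dngo nuhg
Hunk 3: at line 6 remove [uyuxl] add [paic] -> 14 lines: vafl vsdr tzz jmp oxc xvwuo paic ywbdu vireq ufzh olvl hyb dngo nuhg
Hunk 4: at line 1 remove [tzz,jmp,oxc] add [tiq,oiprj] -> 13 lines: vafl vsdr tiq oiprj xvwuo paic ywbdu vireq ufzh olvl hyb dngo nuhg
Hunk 5: at line 4 remove [paic,ywbdu] add [zax] -> 12 lines: vafl vsdr tiq oiprj xvwuo zax vireq ufzh olvl hyb dngo nuhg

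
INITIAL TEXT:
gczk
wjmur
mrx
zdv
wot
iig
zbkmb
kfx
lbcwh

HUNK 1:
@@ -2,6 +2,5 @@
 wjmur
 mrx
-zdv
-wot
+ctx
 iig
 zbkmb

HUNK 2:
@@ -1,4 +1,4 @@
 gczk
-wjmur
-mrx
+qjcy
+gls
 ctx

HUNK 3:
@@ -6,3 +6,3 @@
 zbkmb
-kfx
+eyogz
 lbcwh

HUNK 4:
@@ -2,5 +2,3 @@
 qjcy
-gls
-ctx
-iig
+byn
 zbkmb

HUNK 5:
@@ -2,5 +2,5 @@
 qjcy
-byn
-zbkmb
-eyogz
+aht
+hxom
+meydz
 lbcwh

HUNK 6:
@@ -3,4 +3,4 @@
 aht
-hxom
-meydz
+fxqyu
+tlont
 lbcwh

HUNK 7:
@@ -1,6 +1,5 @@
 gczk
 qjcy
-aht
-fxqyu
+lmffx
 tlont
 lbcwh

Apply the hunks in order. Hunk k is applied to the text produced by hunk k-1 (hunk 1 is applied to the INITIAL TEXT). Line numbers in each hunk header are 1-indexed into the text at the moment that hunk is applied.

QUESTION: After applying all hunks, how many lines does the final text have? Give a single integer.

Answer: 5

Derivation:
Hunk 1: at line 2 remove [zdv,wot] add [ctx] -> 8 lines: gczk wjmur mrx ctx iig zbkmb kfx lbcwh
Hunk 2: at line 1 remove [wjmur,mrx] add [qjcy,gls] -> 8 lines: gczk qjcy gls ctx iig zbkmb kfx lbcwh
Hunk 3: at line 6 remove [kfx] add [eyogz] -> 8 lines: gczk qjcy gls ctx iig zbkmb eyogz lbcwh
Hunk 4: at line 2 remove [gls,ctx,iig] add [byn] -> 6 lines: gczk qjcy byn zbkmb eyogz lbcwh
Hunk 5: at line 2 remove [byn,zbkmb,eyogz] add [aht,hxom,meydz] -> 6 lines: gczk qjcy aht hxom meydz lbcwh
Hunk 6: at line 3 remove [hxom,meydz] add [fxqyu,tlont] -> 6 lines: gczk qjcy aht fxqyu tlont lbcwh
Hunk 7: at line 1 remove [aht,fxqyu] add [lmffx] -> 5 lines: gczk qjcy lmffx tlont lbcwh
Final line count: 5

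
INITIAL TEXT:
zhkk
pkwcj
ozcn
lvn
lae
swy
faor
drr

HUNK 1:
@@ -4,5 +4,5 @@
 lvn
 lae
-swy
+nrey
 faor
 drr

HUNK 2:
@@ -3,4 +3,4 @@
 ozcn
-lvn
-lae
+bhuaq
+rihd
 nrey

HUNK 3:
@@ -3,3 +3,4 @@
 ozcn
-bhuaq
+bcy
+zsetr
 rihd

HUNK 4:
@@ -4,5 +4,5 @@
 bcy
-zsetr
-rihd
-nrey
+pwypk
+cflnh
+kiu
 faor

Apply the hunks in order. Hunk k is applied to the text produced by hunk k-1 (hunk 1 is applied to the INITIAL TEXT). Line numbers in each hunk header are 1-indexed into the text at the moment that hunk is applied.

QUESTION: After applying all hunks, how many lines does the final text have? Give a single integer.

Answer: 9

Derivation:
Hunk 1: at line 4 remove [swy] add [nrey] -> 8 lines: zhkk pkwcj ozcn lvn lae nrey faor drr
Hunk 2: at line 3 remove [lvn,lae] add [bhuaq,rihd] -> 8 lines: zhkk pkwcj ozcn bhuaq rihd nrey faor drr
Hunk 3: at line 3 remove [bhuaq] add [bcy,zsetr] -> 9 lines: zhkk pkwcj ozcn bcy zsetr rihd nrey faor drr
Hunk 4: at line 4 remove [zsetr,rihd,nrey] add [pwypk,cflnh,kiu] -> 9 lines: zhkk pkwcj ozcn bcy pwypk cflnh kiu faor drr
Final line count: 9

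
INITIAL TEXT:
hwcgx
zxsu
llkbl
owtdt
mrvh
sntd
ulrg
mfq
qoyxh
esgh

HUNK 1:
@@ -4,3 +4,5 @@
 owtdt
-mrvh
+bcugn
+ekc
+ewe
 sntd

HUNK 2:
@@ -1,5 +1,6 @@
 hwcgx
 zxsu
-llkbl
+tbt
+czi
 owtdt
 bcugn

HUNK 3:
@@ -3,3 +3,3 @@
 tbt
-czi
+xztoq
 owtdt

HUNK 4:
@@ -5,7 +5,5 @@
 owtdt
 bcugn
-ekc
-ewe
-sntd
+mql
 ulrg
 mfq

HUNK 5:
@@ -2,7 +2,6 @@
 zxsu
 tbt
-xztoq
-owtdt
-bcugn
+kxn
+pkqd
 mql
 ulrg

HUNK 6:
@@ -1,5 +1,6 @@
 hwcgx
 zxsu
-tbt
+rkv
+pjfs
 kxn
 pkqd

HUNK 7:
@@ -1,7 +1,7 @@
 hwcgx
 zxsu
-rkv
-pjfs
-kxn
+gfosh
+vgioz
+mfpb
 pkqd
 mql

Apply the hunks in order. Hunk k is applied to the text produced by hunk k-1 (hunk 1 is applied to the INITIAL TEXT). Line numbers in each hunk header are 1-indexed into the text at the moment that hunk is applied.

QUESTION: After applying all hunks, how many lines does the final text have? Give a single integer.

Hunk 1: at line 4 remove [mrvh] add [bcugn,ekc,ewe] -> 12 lines: hwcgx zxsu llkbl owtdt bcugn ekc ewe sntd ulrg mfq qoyxh esgh
Hunk 2: at line 1 remove [llkbl] add [tbt,czi] -> 13 lines: hwcgx zxsu tbt czi owtdt bcugn ekc ewe sntd ulrg mfq qoyxh esgh
Hunk 3: at line 3 remove [czi] add [xztoq] -> 13 lines: hwcgx zxsu tbt xztoq owtdt bcugn ekc ewe sntd ulrg mfq qoyxh esgh
Hunk 4: at line 5 remove [ekc,ewe,sntd] add [mql] -> 11 lines: hwcgx zxsu tbt xztoq owtdt bcugn mql ulrg mfq qoyxh esgh
Hunk 5: at line 2 remove [xztoq,owtdt,bcugn] add [kxn,pkqd] -> 10 lines: hwcgx zxsu tbt kxn pkqd mql ulrg mfq qoyxh esgh
Hunk 6: at line 1 remove [tbt] add [rkv,pjfs] -> 11 lines: hwcgx zxsu rkv pjfs kxn pkqd mql ulrg mfq qoyxh esgh
Hunk 7: at line 1 remove [rkv,pjfs,kxn] add [gfosh,vgioz,mfpb] -> 11 lines: hwcgx zxsu gfosh vgioz mfpb pkqd mql ulrg mfq qoyxh esgh
Final line count: 11

Answer: 11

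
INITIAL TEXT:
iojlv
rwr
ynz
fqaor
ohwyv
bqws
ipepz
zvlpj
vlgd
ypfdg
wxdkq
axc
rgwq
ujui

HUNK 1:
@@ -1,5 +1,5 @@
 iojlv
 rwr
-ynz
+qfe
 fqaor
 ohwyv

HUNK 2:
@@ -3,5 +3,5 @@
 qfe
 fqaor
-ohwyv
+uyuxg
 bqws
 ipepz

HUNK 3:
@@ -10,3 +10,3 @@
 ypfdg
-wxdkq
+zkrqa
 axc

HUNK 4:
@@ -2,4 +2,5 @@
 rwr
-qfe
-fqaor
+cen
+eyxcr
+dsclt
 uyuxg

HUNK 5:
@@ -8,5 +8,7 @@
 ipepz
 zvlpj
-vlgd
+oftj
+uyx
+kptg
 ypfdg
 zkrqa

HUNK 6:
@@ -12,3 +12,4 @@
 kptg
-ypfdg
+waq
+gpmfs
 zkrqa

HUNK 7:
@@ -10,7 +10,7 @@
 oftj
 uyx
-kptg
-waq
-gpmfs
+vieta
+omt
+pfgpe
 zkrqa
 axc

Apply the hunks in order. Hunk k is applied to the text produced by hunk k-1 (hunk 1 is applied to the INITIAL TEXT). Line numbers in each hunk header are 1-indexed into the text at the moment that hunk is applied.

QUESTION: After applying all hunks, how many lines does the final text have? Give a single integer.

Answer: 18

Derivation:
Hunk 1: at line 1 remove [ynz] add [qfe] -> 14 lines: iojlv rwr qfe fqaor ohwyv bqws ipepz zvlpj vlgd ypfdg wxdkq axc rgwq ujui
Hunk 2: at line 3 remove [ohwyv] add [uyuxg] -> 14 lines: iojlv rwr qfe fqaor uyuxg bqws ipepz zvlpj vlgd ypfdg wxdkq axc rgwq ujui
Hunk 3: at line 10 remove [wxdkq] add [zkrqa] -> 14 lines: iojlv rwr qfe fqaor uyuxg bqws ipepz zvlpj vlgd ypfdg zkrqa axc rgwq ujui
Hunk 4: at line 2 remove [qfe,fqaor] add [cen,eyxcr,dsclt] -> 15 lines: iojlv rwr cen eyxcr dsclt uyuxg bqws ipepz zvlpj vlgd ypfdg zkrqa axc rgwq ujui
Hunk 5: at line 8 remove [vlgd] add [oftj,uyx,kptg] -> 17 lines: iojlv rwr cen eyxcr dsclt uyuxg bqws ipepz zvlpj oftj uyx kptg ypfdg zkrqa axc rgwq ujui
Hunk 6: at line 12 remove [ypfdg] add [waq,gpmfs] -> 18 lines: iojlv rwr cen eyxcr dsclt uyuxg bqws ipepz zvlpj oftj uyx kptg waq gpmfs zkrqa axc rgwq ujui
Hunk 7: at line 10 remove [kptg,waq,gpmfs] add [vieta,omt,pfgpe] -> 18 lines: iojlv rwr cen eyxcr dsclt uyuxg bqws ipepz zvlpj oftj uyx vieta omt pfgpe zkrqa axc rgwq ujui
Final line count: 18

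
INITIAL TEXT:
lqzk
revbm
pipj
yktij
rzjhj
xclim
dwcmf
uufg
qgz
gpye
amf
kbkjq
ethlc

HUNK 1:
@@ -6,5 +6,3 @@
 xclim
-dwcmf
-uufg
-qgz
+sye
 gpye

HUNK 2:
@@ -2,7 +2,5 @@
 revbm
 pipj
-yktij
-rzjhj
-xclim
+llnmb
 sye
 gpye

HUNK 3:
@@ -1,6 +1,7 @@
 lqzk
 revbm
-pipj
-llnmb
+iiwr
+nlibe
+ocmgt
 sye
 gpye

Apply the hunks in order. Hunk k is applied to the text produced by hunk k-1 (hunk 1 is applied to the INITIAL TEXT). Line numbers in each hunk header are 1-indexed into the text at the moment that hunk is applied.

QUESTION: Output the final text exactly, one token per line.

Hunk 1: at line 6 remove [dwcmf,uufg,qgz] add [sye] -> 11 lines: lqzk revbm pipj yktij rzjhj xclim sye gpye amf kbkjq ethlc
Hunk 2: at line 2 remove [yktij,rzjhj,xclim] add [llnmb] -> 9 lines: lqzk revbm pipj llnmb sye gpye amf kbkjq ethlc
Hunk 3: at line 1 remove [pipj,llnmb] add [iiwr,nlibe,ocmgt] -> 10 lines: lqzk revbm iiwr nlibe ocmgt sye gpye amf kbkjq ethlc

Answer: lqzk
revbm
iiwr
nlibe
ocmgt
sye
gpye
amf
kbkjq
ethlc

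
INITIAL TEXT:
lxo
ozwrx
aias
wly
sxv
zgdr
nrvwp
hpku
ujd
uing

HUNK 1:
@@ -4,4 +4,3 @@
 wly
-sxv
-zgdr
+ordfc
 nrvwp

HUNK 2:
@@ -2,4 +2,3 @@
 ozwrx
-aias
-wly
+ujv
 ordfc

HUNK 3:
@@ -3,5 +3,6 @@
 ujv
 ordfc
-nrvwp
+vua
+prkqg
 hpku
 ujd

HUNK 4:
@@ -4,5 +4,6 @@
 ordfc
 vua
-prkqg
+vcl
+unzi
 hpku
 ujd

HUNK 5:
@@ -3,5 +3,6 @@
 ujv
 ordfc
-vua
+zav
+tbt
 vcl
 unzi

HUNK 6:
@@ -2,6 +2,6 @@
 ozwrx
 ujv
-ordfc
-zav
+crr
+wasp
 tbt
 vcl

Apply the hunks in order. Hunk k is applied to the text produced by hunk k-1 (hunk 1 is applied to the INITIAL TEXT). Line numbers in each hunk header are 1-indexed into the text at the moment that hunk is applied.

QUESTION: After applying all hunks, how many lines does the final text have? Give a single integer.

Answer: 11

Derivation:
Hunk 1: at line 4 remove [sxv,zgdr] add [ordfc] -> 9 lines: lxo ozwrx aias wly ordfc nrvwp hpku ujd uing
Hunk 2: at line 2 remove [aias,wly] add [ujv] -> 8 lines: lxo ozwrx ujv ordfc nrvwp hpku ujd uing
Hunk 3: at line 3 remove [nrvwp] add [vua,prkqg] -> 9 lines: lxo ozwrx ujv ordfc vua prkqg hpku ujd uing
Hunk 4: at line 4 remove [prkqg] add [vcl,unzi] -> 10 lines: lxo ozwrx ujv ordfc vua vcl unzi hpku ujd uing
Hunk 5: at line 3 remove [vua] add [zav,tbt] -> 11 lines: lxo ozwrx ujv ordfc zav tbt vcl unzi hpku ujd uing
Hunk 6: at line 2 remove [ordfc,zav] add [crr,wasp] -> 11 lines: lxo ozwrx ujv crr wasp tbt vcl unzi hpku ujd uing
Final line count: 11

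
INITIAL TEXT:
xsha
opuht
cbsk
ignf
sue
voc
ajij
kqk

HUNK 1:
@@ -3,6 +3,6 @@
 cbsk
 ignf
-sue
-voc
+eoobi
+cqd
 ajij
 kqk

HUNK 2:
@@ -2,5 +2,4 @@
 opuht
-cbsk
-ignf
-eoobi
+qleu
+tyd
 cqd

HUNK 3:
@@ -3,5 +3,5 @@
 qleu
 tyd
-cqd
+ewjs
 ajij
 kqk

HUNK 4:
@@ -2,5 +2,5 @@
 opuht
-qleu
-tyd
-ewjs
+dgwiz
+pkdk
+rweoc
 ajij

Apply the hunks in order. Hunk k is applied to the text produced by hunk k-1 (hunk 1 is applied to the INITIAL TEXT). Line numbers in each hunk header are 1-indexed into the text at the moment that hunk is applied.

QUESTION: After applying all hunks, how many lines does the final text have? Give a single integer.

Hunk 1: at line 3 remove [sue,voc] add [eoobi,cqd] -> 8 lines: xsha opuht cbsk ignf eoobi cqd ajij kqk
Hunk 2: at line 2 remove [cbsk,ignf,eoobi] add [qleu,tyd] -> 7 lines: xsha opuht qleu tyd cqd ajij kqk
Hunk 3: at line 3 remove [cqd] add [ewjs] -> 7 lines: xsha opuht qleu tyd ewjs ajij kqk
Hunk 4: at line 2 remove [qleu,tyd,ewjs] add [dgwiz,pkdk,rweoc] -> 7 lines: xsha opuht dgwiz pkdk rweoc ajij kqk
Final line count: 7

Answer: 7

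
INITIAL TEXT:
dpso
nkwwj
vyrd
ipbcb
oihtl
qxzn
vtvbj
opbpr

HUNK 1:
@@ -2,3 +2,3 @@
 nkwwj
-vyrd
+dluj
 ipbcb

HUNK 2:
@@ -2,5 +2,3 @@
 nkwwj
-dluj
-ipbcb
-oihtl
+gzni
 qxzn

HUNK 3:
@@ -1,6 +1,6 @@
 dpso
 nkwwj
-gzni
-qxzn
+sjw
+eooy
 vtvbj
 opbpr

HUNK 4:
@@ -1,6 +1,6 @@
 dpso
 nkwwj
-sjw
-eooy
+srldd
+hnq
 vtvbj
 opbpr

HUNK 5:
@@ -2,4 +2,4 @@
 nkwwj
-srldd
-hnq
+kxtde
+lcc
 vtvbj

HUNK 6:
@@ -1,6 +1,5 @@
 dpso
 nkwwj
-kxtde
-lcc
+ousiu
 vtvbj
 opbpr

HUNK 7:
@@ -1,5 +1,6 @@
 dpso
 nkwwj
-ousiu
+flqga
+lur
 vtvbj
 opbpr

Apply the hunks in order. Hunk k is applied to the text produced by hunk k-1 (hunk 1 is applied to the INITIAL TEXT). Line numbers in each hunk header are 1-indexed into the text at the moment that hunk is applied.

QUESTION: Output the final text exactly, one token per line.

Answer: dpso
nkwwj
flqga
lur
vtvbj
opbpr

Derivation:
Hunk 1: at line 2 remove [vyrd] add [dluj] -> 8 lines: dpso nkwwj dluj ipbcb oihtl qxzn vtvbj opbpr
Hunk 2: at line 2 remove [dluj,ipbcb,oihtl] add [gzni] -> 6 lines: dpso nkwwj gzni qxzn vtvbj opbpr
Hunk 3: at line 1 remove [gzni,qxzn] add [sjw,eooy] -> 6 lines: dpso nkwwj sjw eooy vtvbj opbpr
Hunk 4: at line 1 remove [sjw,eooy] add [srldd,hnq] -> 6 lines: dpso nkwwj srldd hnq vtvbj opbpr
Hunk 5: at line 2 remove [srldd,hnq] add [kxtde,lcc] -> 6 lines: dpso nkwwj kxtde lcc vtvbj opbpr
Hunk 6: at line 1 remove [kxtde,lcc] add [ousiu] -> 5 lines: dpso nkwwj ousiu vtvbj opbpr
Hunk 7: at line 1 remove [ousiu] add [flqga,lur] -> 6 lines: dpso nkwwj flqga lur vtvbj opbpr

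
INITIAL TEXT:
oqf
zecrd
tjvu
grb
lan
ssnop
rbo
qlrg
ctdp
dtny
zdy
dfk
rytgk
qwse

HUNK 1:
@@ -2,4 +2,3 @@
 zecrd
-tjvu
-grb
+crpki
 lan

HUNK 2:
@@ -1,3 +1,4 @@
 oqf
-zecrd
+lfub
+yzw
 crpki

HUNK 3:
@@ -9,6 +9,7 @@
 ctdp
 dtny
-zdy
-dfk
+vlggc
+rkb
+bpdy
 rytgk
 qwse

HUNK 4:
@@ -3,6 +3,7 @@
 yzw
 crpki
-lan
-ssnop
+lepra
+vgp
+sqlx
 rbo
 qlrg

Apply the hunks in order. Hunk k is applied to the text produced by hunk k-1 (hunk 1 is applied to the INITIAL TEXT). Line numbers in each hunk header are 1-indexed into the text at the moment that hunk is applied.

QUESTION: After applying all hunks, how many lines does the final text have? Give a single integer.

Hunk 1: at line 2 remove [tjvu,grb] add [crpki] -> 13 lines: oqf zecrd crpki lan ssnop rbo qlrg ctdp dtny zdy dfk rytgk qwse
Hunk 2: at line 1 remove [zecrd] add [lfub,yzw] -> 14 lines: oqf lfub yzw crpki lan ssnop rbo qlrg ctdp dtny zdy dfk rytgk qwse
Hunk 3: at line 9 remove [zdy,dfk] add [vlggc,rkb,bpdy] -> 15 lines: oqf lfub yzw crpki lan ssnop rbo qlrg ctdp dtny vlggc rkb bpdy rytgk qwse
Hunk 4: at line 3 remove [lan,ssnop] add [lepra,vgp,sqlx] -> 16 lines: oqf lfub yzw crpki lepra vgp sqlx rbo qlrg ctdp dtny vlggc rkb bpdy rytgk qwse
Final line count: 16

Answer: 16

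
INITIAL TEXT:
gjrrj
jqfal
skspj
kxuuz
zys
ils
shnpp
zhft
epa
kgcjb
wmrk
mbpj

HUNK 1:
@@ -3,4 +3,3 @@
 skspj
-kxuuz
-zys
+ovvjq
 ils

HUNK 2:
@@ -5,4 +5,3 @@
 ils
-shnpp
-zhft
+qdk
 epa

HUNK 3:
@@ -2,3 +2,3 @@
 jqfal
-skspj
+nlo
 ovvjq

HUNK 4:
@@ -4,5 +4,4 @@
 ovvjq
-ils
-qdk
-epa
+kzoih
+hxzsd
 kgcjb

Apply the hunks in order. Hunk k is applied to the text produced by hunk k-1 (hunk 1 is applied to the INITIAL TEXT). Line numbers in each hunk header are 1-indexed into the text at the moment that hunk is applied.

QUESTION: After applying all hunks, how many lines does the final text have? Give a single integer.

Hunk 1: at line 3 remove [kxuuz,zys] add [ovvjq] -> 11 lines: gjrrj jqfal skspj ovvjq ils shnpp zhft epa kgcjb wmrk mbpj
Hunk 2: at line 5 remove [shnpp,zhft] add [qdk] -> 10 lines: gjrrj jqfal skspj ovvjq ils qdk epa kgcjb wmrk mbpj
Hunk 3: at line 2 remove [skspj] add [nlo] -> 10 lines: gjrrj jqfal nlo ovvjq ils qdk epa kgcjb wmrk mbpj
Hunk 4: at line 4 remove [ils,qdk,epa] add [kzoih,hxzsd] -> 9 lines: gjrrj jqfal nlo ovvjq kzoih hxzsd kgcjb wmrk mbpj
Final line count: 9

Answer: 9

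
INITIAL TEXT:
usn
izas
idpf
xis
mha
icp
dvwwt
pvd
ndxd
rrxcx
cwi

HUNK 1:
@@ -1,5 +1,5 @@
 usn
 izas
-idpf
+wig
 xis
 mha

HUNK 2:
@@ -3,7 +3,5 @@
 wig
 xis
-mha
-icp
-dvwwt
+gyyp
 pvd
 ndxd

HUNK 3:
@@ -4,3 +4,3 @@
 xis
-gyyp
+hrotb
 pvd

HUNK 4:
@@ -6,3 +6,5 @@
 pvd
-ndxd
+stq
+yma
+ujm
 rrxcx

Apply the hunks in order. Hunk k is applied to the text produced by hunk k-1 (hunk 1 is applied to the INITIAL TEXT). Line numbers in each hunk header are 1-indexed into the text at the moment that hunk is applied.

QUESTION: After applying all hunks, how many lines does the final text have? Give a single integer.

Hunk 1: at line 1 remove [idpf] add [wig] -> 11 lines: usn izas wig xis mha icp dvwwt pvd ndxd rrxcx cwi
Hunk 2: at line 3 remove [mha,icp,dvwwt] add [gyyp] -> 9 lines: usn izas wig xis gyyp pvd ndxd rrxcx cwi
Hunk 3: at line 4 remove [gyyp] add [hrotb] -> 9 lines: usn izas wig xis hrotb pvd ndxd rrxcx cwi
Hunk 4: at line 6 remove [ndxd] add [stq,yma,ujm] -> 11 lines: usn izas wig xis hrotb pvd stq yma ujm rrxcx cwi
Final line count: 11

Answer: 11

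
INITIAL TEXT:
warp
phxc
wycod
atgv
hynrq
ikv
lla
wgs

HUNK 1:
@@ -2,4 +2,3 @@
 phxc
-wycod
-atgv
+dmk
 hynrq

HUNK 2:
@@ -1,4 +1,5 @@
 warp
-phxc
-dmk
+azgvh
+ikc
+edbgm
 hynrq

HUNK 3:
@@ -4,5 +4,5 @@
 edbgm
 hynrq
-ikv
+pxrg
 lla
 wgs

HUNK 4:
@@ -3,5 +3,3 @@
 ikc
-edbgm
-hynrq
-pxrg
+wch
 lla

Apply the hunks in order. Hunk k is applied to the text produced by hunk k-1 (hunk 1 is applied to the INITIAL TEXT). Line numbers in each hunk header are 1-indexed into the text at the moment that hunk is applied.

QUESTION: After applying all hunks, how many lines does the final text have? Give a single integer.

Hunk 1: at line 2 remove [wycod,atgv] add [dmk] -> 7 lines: warp phxc dmk hynrq ikv lla wgs
Hunk 2: at line 1 remove [phxc,dmk] add [azgvh,ikc,edbgm] -> 8 lines: warp azgvh ikc edbgm hynrq ikv lla wgs
Hunk 3: at line 4 remove [ikv] add [pxrg] -> 8 lines: warp azgvh ikc edbgm hynrq pxrg lla wgs
Hunk 4: at line 3 remove [edbgm,hynrq,pxrg] add [wch] -> 6 lines: warp azgvh ikc wch lla wgs
Final line count: 6

Answer: 6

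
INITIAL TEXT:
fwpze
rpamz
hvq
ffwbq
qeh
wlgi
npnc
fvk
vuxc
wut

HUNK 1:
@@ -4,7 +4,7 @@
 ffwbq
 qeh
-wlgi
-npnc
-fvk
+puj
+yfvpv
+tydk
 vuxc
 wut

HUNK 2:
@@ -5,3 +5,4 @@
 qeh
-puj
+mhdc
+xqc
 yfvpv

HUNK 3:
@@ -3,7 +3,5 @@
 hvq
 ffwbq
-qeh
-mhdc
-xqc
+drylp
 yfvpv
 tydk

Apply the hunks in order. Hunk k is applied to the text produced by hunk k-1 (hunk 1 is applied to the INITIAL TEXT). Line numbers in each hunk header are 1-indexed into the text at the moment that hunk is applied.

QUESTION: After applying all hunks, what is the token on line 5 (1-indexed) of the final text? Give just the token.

Hunk 1: at line 4 remove [wlgi,npnc,fvk] add [puj,yfvpv,tydk] -> 10 lines: fwpze rpamz hvq ffwbq qeh puj yfvpv tydk vuxc wut
Hunk 2: at line 5 remove [puj] add [mhdc,xqc] -> 11 lines: fwpze rpamz hvq ffwbq qeh mhdc xqc yfvpv tydk vuxc wut
Hunk 3: at line 3 remove [qeh,mhdc,xqc] add [drylp] -> 9 lines: fwpze rpamz hvq ffwbq drylp yfvpv tydk vuxc wut
Final line 5: drylp

Answer: drylp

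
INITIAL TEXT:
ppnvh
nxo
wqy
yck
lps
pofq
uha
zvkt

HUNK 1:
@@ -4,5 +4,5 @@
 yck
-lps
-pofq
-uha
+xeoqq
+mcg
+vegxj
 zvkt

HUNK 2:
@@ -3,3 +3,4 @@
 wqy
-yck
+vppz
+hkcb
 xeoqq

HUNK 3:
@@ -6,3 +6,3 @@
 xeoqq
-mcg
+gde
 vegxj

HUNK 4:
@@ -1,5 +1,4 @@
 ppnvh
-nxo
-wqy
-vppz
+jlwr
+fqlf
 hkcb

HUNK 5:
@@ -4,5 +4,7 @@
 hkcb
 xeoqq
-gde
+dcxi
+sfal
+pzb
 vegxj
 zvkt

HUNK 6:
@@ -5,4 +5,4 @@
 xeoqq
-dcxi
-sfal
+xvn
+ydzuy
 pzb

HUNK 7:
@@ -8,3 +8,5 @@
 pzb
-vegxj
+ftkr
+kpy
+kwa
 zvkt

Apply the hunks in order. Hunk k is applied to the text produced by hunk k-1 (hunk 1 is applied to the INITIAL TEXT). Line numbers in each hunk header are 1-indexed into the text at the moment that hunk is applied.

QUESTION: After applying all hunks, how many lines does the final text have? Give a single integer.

Hunk 1: at line 4 remove [lps,pofq,uha] add [xeoqq,mcg,vegxj] -> 8 lines: ppnvh nxo wqy yck xeoqq mcg vegxj zvkt
Hunk 2: at line 3 remove [yck] add [vppz,hkcb] -> 9 lines: ppnvh nxo wqy vppz hkcb xeoqq mcg vegxj zvkt
Hunk 3: at line 6 remove [mcg] add [gde] -> 9 lines: ppnvh nxo wqy vppz hkcb xeoqq gde vegxj zvkt
Hunk 4: at line 1 remove [nxo,wqy,vppz] add [jlwr,fqlf] -> 8 lines: ppnvh jlwr fqlf hkcb xeoqq gde vegxj zvkt
Hunk 5: at line 4 remove [gde] add [dcxi,sfal,pzb] -> 10 lines: ppnvh jlwr fqlf hkcb xeoqq dcxi sfal pzb vegxj zvkt
Hunk 6: at line 5 remove [dcxi,sfal] add [xvn,ydzuy] -> 10 lines: ppnvh jlwr fqlf hkcb xeoqq xvn ydzuy pzb vegxj zvkt
Hunk 7: at line 8 remove [vegxj] add [ftkr,kpy,kwa] -> 12 lines: ppnvh jlwr fqlf hkcb xeoqq xvn ydzuy pzb ftkr kpy kwa zvkt
Final line count: 12

Answer: 12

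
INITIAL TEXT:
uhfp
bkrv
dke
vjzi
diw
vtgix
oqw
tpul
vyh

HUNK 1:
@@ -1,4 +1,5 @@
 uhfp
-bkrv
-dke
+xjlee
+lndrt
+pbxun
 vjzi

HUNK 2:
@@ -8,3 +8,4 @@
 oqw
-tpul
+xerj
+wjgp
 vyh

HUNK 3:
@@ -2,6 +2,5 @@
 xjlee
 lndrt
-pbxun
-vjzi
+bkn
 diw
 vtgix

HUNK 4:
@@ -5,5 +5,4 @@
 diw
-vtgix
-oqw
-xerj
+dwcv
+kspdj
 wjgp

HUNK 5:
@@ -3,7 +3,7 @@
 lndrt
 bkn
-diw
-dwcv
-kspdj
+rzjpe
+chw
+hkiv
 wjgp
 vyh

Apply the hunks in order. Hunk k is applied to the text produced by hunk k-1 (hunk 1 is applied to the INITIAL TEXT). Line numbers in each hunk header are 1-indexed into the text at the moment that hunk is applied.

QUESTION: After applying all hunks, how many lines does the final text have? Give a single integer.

Hunk 1: at line 1 remove [bkrv,dke] add [xjlee,lndrt,pbxun] -> 10 lines: uhfp xjlee lndrt pbxun vjzi diw vtgix oqw tpul vyh
Hunk 2: at line 8 remove [tpul] add [xerj,wjgp] -> 11 lines: uhfp xjlee lndrt pbxun vjzi diw vtgix oqw xerj wjgp vyh
Hunk 3: at line 2 remove [pbxun,vjzi] add [bkn] -> 10 lines: uhfp xjlee lndrt bkn diw vtgix oqw xerj wjgp vyh
Hunk 4: at line 5 remove [vtgix,oqw,xerj] add [dwcv,kspdj] -> 9 lines: uhfp xjlee lndrt bkn diw dwcv kspdj wjgp vyh
Hunk 5: at line 3 remove [diw,dwcv,kspdj] add [rzjpe,chw,hkiv] -> 9 lines: uhfp xjlee lndrt bkn rzjpe chw hkiv wjgp vyh
Final line count: 9

Answer: 9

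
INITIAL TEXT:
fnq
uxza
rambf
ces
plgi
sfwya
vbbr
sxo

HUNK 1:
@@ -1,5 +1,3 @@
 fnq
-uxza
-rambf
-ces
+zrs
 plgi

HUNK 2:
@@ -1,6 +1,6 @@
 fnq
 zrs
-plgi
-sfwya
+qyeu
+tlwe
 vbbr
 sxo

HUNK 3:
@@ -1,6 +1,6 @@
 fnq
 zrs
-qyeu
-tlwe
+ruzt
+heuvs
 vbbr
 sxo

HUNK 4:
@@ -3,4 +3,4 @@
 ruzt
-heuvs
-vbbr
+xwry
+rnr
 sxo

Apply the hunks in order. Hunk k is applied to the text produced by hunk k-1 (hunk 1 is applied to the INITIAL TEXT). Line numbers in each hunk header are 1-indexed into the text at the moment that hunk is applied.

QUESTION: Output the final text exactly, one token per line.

Hunk 1: at line 1 remove [uxza,rambf,ces] add [zrs] -> 6 lines: fnq zrs plgi sfwya vbbr sxo
Hunk 2: at line 1 remove [plgi,sfwya] add [qyeu,tlwe] -> 6 lines: fnq zrs qyeu tlwe vbbr sxo
Hunk 3: at line 1 remove [qyeu,tlwe] add [ruzt,heuvs] -> 6 lines: fnq zrs ruzt heuvs vbbr sxo
Hunk 4: at line 3 remove [heuvs,vbbr] add [xwry,rnr] -> 6 lines: fnq zrs ruzt xwry rnr sxo

Answer: fnq
zrs
ruzt
xwry
rnr
sxo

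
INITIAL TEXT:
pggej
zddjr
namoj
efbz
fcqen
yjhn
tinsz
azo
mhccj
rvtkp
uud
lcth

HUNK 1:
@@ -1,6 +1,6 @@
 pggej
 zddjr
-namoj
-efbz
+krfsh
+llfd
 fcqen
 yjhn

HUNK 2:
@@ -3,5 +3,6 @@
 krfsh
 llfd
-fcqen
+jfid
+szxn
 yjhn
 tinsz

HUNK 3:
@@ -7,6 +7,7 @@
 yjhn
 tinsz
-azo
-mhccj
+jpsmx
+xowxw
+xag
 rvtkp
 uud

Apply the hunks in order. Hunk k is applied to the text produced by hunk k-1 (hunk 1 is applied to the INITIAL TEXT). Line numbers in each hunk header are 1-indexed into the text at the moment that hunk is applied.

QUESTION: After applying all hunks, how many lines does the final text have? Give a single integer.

Hunk 1: at line 1 remove [namoj,efbz] add [krfsh,llfd] -> 12 lines: pggej zddjr krfsh llfd fcqen yjhn tinsz azo mhccj rvtkp uud lcth
Hunk 2: at line 3 remove [fcqen] add [jfid,szxn] -> 13 lines: pggej zddjr krfsh llfd jfid szxn yjhn tinsz azo mhccj rvtkp uud lcth
Hunk 3: at line 7 remove [azo,mhccj] add [jpsmx,xowxw,xag] -> 14 lines: pggej zddjr krfsh llfd jfid szxn yjhn tinsz jpsmx xowxw xag rvtkp uud lcth
Final line count: 14

Answer: 14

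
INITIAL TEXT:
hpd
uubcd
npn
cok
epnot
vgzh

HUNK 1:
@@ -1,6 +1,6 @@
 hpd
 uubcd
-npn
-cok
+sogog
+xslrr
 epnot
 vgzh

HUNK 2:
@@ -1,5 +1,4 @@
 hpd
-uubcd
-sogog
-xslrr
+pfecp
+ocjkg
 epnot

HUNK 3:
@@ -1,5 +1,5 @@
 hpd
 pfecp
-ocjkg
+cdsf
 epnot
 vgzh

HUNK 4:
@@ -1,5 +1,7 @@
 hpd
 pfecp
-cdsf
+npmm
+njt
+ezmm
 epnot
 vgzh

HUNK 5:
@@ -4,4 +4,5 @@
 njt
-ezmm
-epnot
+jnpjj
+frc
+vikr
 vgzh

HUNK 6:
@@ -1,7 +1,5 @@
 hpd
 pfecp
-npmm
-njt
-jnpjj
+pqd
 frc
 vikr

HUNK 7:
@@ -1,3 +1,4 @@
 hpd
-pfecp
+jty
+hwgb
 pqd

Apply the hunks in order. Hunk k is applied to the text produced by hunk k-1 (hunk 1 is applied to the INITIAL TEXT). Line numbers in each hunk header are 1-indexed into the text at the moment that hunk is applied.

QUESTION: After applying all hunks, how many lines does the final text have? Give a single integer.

Hunk 1: at line 1 remove [npn,cok] add [sogog,xslrr] -> 6 lines: hpd uubcd sogog xslrr epnot vgzh
Hunk 2: at line 1 remove [uubcd,sogog,xslrr] add [pfecp,ocjkg] -> 5 lines: hpd pfecp ocjkg epnot vgzh
Hunk 3: at line 1 remove [ocjkg] add [cdsf] -> 5 lines: hpd pfecp cdsf epnot vgzh
Hunk 4: at line 1 remove [cdsf] add [npmm,njt,ezmm] -> 7 lines: hpd pfecp npmm njt ezmm epnot vgzh
Hunk 5: at line 4 remove [ezmm,epnot] add [jnpjj,frc,vikr] -> 8 lines: hpd pfecp npmm njt jnpjj frc vikr vgzh
Hunk 6: at line 1 remove [npmm,njt,jnpjj] add [pqd] -> 6 lines: hpd pfecp pqd frc vikr vgzh
Hunk 7: at line 1 remove [pfecp] add [jty,hwgb] -> 7 lines: hpd jty hwgb pqd frc vikr vgzh
Final line count: 7

Answer: 7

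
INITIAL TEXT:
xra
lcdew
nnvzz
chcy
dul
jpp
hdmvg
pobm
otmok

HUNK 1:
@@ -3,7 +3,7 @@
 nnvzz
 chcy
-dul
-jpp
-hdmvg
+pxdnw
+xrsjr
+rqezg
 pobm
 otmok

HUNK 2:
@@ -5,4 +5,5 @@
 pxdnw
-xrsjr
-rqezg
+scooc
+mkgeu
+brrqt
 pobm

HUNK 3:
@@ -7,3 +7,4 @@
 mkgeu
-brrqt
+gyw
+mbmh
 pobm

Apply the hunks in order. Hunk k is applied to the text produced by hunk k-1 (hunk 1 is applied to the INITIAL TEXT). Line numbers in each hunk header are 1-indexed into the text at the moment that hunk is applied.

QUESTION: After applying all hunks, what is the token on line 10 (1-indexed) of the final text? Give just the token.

Hunk 1: at line 3 remove [dul,jpp,hdmvg] add [pxdnw,xrsjr,rqezg] -> 9 lines: xra lcdew nnvzz chcy pxdnw xrsjr rqezg pobm otmok
Hunk 2: at line 5 remove [xrsjr,rqezg] add [scooc,mkgeu,brrqt] -> 10 lines: xra lcdew nnvzz chcy pxdnw scooc mkgeu brrqt pobm otmok
Hunk 3: at line 7 remove [brrqt] add [gyw,mbmh] -> 11 lines: xra lcdew nnvzz chcy pxdnw scooc mkgeu gyw mbmh pobm otmok
Final line 10: pobm

Answer: pobm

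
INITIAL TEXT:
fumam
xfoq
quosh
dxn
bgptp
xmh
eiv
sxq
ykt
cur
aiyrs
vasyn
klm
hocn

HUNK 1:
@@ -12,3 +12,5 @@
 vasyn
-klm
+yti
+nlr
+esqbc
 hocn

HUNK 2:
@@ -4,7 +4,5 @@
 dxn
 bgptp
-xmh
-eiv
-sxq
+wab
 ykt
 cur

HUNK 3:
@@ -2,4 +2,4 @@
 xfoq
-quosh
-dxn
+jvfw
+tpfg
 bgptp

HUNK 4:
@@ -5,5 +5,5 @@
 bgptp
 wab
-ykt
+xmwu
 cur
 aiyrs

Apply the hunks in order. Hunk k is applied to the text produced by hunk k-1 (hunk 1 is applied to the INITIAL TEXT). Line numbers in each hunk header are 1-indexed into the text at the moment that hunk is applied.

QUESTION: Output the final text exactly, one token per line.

Answer: fumam
xfoq
jvfw
tpfg
bgptp
wab
xmwu
cur
aiyrs
vasyn
yti
nlr
esqbc
hocn

Derivation:
Hunk 1: at line 12 remove [klm] add [yti,nlr,esqbc] -> 16 lines: fumam xfoq quosh dxn bgptp xmh eiv sxq ykt cur aiyrs vasyn yti nlr esqbc hocn
Hunk 2: at line 4 remove [xmh,eiv,sxq] add [wab] -> 14 lines: fumam xfoq quosh dxn bgptp wab ykt cur aiyrs vasyn yti nlr esqbc hocn
Hunk 3: at line 2 remove [quosh,dxn] add [jvfw,tpfg] -> 14 lines: fumam xfoq jvfw tpfg bgptp wab ykt cur aiyrs vasyn yti nlr esqbc hocn
Hunk 4: at line 5 remove [ykt] add [xmwu] -> 14 lines: fumam xfoq jvfw tpfg bgptp wab xmwu cur aiyrs vasyn yti nlr esqbc hocn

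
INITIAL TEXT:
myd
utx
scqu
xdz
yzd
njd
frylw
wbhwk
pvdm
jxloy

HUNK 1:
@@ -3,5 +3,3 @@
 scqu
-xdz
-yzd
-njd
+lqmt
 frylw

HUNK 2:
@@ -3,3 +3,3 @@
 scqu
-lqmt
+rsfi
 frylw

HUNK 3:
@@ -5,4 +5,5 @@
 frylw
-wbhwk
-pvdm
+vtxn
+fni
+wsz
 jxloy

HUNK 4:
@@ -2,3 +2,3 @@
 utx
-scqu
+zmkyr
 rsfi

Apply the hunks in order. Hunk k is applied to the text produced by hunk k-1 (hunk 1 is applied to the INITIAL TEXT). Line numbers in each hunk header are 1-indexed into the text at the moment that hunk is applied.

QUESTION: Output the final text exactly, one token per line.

Hunk 1: at line 3 remove [xdz,yzd,njd] add [lqmt] -> 8 lines: myd utx scqu lqmt frylw wbhwk pvdm jxloy
Hunk 2: at line 3 remove [lqmt] add [rsfi] -> 8 lines: myd utx scqu rsfi frylw wbhwk pvdm jxloy
Hunk 3: at line 5 remove [wbhwk,pvdm] add [vtxn,fni,wsz] -> 9 lines: myd utx scqu rsfi frylw vtxn fni wsz jxloy
Hunk 4: at line 2 remove [scqu] add [zmkyr] -> 9 lines: myd utx zmkyr rsfi frylw vtxn fni wsz jxloy

Answer: myd
utx
zmkyr
rsfi
frylw
vtxn
fni
wsz
jxloy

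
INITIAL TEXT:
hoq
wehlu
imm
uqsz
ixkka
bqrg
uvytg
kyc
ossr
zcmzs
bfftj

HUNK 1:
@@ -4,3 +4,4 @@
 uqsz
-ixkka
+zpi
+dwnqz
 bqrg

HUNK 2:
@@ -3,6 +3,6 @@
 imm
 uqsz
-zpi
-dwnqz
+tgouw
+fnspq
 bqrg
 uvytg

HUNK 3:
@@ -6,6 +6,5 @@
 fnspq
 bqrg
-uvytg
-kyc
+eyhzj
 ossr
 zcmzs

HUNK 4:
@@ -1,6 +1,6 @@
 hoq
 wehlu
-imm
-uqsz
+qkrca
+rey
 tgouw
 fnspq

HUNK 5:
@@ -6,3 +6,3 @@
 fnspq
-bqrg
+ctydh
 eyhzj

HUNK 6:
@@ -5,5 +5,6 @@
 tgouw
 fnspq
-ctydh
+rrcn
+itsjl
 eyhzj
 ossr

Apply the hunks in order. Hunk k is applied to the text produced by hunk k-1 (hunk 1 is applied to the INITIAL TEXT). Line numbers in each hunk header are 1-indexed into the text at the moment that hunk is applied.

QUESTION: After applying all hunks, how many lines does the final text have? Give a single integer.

Hunk 1: at line 4 remove [ixkka] add [zpi,dwnqz] -> 12 lines: hoq wehlu imm uqsz zpi dwnqz bqrg uvytg kyc ossr zcmzs bfftj
Hunk 2: at line 3 remove [zpi,dwnqz] add [tgouw,fnspq] -> 12 lines: hoq wehlu imm uqsz tgouw fnspq bqrg uvytg kyc ossr zcmzs bfftj
Hunk 3: at line 6 remove [uvytg,kyc] add [eyhzj] -> 11 lines: hoq wehlu imm uqsz tgouw fnspq bqrg eyhzj ossr zcmzs bfftj
Hunk 4: at line 1 remove [imm,uqsz] add [qkrca,rey] -> 11 lines: hoq wehlu qkrca rey tgouw fnspq bqrg eyhzj ossr zcmzs bfftj
Hunk 5: at line 6 remove [bqrg] add [ctydh] -> 11 lines: hoq wehlu qkrca rey tgouw fnspq ctydh eyhzj ossr zcmzs bfftj
Hunk 6: at line 5 remove [ctydh] add [rrcn,itsjl] -> 12 lines: hoq wehlu qkrca rey tgouw fnspq rrcn itsjl eyhzj ossr zcmzs bfftj
Final line count: 12

Answer: 12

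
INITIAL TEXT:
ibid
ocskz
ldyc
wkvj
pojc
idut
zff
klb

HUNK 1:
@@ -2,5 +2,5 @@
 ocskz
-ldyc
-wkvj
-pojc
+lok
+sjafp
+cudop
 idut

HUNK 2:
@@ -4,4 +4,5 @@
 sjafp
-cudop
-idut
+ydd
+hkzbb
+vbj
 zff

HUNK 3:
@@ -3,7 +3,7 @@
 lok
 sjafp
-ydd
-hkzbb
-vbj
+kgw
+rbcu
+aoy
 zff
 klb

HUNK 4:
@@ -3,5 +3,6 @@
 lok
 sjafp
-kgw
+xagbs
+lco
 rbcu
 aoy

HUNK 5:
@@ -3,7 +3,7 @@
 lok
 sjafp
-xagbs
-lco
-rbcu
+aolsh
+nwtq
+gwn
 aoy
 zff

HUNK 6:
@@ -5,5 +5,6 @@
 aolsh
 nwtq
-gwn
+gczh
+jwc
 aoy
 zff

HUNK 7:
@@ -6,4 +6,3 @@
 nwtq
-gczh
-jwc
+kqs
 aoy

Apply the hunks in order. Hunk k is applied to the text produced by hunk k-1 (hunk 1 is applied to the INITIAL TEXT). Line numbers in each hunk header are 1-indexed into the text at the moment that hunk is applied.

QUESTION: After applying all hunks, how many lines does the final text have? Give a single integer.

Answer: 10

Derivation:
Hunk 1: at line 2 remove [ldyc,wkvj,pojc] add [lok,sjafp,cudop] -> 8 lines: ibid ocskz lok sjafp cudop idut zff klb
Hunk 2: at line 4 remove [cudop,idut] add [ydd,hkzbb,vbj] -> 9 lines: ibid ocskz lok sjafp ydd hkzbb vbj zff klb
Hunk 3: at line 3 remove [ydd,hkzbb,vbj] add [kgw,rbcu,aoy] -> 9 lines: ibid ocskz lok sjafp kgw rbcu aoy zff klb
Hunk 4: at line 3 remove [kgw] add [xagbs,lco] -> 10 lines: ibid ocskz lok sjafp xagbs lco rbcu aoy zff klb
Hunk 5: at line 3 remove [xagbs,lco,rbcu] add [aolsh,nwtq,gwn] -> 10 lines: ibid ocskz lok sjafp aolsh nwtq gwn aoy zff klb
Hunk 6: at line 5 remove [gwn] add [gczh,jwc] -> 11 lines: ibid ocskz lok sjafp aolsh nwtq gczh jwc aoy zff klb
Hunk 7: at line 6 remove [gczh,jwc] add [kqs] -> 10 lines: ibid ocskz lok sjafp aolsh nwtq kqs aoy zff klb
Final line count: 10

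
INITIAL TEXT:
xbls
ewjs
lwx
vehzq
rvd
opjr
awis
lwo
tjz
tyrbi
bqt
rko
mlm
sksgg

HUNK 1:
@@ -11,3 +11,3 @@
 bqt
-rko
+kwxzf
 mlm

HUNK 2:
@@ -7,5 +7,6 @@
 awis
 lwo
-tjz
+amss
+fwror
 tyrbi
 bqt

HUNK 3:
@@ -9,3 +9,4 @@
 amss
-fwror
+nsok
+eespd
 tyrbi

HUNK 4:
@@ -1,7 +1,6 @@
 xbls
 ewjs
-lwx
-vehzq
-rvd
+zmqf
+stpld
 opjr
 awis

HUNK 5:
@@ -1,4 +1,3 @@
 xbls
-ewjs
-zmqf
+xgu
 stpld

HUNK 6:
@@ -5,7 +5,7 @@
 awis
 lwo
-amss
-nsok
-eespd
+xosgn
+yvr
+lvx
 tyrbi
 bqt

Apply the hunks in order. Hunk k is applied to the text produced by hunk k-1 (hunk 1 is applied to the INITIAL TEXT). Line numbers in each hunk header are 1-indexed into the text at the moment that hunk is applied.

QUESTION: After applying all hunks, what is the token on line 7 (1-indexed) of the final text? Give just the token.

Answer: xosgn

Derivation:
Hunk 1: at line 11 remove [rko] add [kwxzf] -> 14 lines: xbls ewjs lwx vehzq rvd opjr awis lwo tjz tyrbi bqt kwxzf mlm sksgg
Hunk 2: at line 7 remove [tjz] add [amss,fwror] -> 15 lines: xbls ewjs lwx vehzq rvd opjr awis lwo amss fwror tyrbi bqt kwxzf mlm sksgg
Hunk 3: at line 9 remove [fwror] add [nsok,eespd] -> 16 lines: xbls ewjs lwx vehzq rvd opjr awis lwo amss nsok eespd tyrbi bqt kwxzf mlm sksgg
Hunk 4: at line 1 remove [lwx,vehzq,rvd] add [zmqf,stpld] -> 15 lines: xbls ewjs zmqf stpld opjr awis lwo amss nsok eespd tyrbi bqt kwxzf mlm sksgg
Hunk 5: at line 1 remove [ewjs,zmqf] add [xgu] -> 14 lines: xbls xgu stpld opjr awis lwo amss nsok eespd tyrbi bqt kwxzf mlm sksgg
Hunk 6: at line 5 remove [amss,nsok,eespd] add [xosgn,yvr,lvx] -> 14 lines: xbls xgu stpld opjr awis lwo xosgn yvr lvx tyrbi bqt kwxzf mlm sksgg
Final line 7: xosgn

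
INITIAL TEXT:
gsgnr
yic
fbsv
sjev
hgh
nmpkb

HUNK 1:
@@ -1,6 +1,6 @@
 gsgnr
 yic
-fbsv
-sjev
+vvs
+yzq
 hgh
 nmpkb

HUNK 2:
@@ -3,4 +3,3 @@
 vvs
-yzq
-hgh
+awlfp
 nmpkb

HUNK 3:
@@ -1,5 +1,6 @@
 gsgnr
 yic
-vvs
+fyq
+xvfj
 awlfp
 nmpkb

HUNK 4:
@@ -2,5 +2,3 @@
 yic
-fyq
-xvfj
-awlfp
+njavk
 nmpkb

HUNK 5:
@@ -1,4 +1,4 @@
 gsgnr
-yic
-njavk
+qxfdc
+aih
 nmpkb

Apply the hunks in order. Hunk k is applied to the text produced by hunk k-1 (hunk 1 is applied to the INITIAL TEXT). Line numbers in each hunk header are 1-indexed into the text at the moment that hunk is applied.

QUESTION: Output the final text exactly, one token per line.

Answer: gsgnr
qxfdc
aih
nmpkb

Derivation:
Hunk 1: at line 1 remove [fbsv,sjev] add [vvs,yzq] -> 6 lines: gsgnr yic vvs yzq hgh nmpkb
Hunk 2: at line 3 remove [yzq,hgh] add [awlfp] -> 5 lines: gsgnr yic vvs awlfp nmpkb
Hunk 3: at line 1 remove [vvs] add [fyq,xvfj] -> 6 lines: gsgnr yic fyq xvfj awlfp nmpkb
Hunk 4: at line 2 remove [fyq,xvfj,awlfp] add [njavk] -> 4 lines: gsgnr yic njavk nmpkb
Hunk 5: at line 1 remove [yic,njavk] add [qxfdc,aih] -> 4 lines: gsgnr qxfdc aih nmpkb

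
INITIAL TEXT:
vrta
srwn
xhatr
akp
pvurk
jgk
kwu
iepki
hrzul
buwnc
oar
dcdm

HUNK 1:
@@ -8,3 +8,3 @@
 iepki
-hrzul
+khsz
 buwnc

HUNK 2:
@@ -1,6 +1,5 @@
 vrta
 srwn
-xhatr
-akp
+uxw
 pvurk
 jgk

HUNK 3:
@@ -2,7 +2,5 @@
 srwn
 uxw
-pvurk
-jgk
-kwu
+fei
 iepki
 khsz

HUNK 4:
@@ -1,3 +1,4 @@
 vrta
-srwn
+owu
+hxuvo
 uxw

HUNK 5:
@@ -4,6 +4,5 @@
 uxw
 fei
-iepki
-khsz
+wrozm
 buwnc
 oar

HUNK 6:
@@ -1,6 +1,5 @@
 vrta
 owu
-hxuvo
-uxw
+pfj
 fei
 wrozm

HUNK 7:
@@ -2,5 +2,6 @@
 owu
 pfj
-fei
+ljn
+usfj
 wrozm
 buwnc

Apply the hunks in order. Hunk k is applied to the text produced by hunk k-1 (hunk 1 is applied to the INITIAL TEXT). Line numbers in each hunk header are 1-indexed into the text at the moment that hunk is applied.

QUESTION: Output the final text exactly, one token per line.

Answer: vrta
owu
pfj
ljn
usfj
wrozm
buwnc
oar
dcdm

Derivation:
Hunk 1: at line 8 remove [hrzul] add [khsz] -> 12 lines: vrta srwn xhatr akp pvurk jgk kwu iepki khsz buwnc oar dcdm
Hunk 2: at line 1 remove [xhatr,akp] add [uxw] -> 11 lines: vrta srwn uxw pvurk jgk kwu iepki khsz buwnc oar dcdm
Hunk 3: at line 2 remove [pvurk,jgk,kwu] add [fei] -> 9 lines: vrta srwn uxw fei iepki khsz buwnc oar dcdm
Hunk 4: at line 1 remove [srwn] add [owu,hxuvo] -> 10 lines: vrta owu hxuvo uxw fei iepki khsz buwnc oar dcdm
Hunk 5: at line 4 remove [iepki,khsz] add [wrozm] -> 9 lines: vrta owu hxuvo uxw fei wrozm buwnc oar dcdm
Hunk 6: at line 1 remove [hxuvo,uxw] add [pfj] -> 8 lines: vrta owu pfj fei wrozm buwnc oar dcdm
Hunk 7: at line 2 remove [fei] add [ljn,usfj] -> 9 lines: vrta owu pfj ljn usfj wrozm buwnc oar dcdm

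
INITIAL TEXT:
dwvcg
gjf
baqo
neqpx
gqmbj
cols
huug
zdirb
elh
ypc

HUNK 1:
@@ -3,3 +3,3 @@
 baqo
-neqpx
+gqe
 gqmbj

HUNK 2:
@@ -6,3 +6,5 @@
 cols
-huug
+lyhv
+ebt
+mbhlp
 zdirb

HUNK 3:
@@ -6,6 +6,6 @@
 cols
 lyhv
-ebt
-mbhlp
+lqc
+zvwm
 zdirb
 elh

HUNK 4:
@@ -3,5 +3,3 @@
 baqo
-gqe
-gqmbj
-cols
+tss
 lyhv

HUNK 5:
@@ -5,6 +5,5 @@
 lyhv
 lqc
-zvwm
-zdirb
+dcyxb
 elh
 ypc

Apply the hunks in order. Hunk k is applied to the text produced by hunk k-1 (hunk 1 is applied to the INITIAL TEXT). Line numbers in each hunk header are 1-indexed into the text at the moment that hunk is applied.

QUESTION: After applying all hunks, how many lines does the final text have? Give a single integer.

Answer: 9

Derivation:
Hunk 1: at line 3 remove [neqpx] add [gqe] -> 10 lines: dwvcg gjf baqo gqe gqmbj cols huug zdirb elh ypc
Hunk 2: at line 6 remove [huug] add [lyhv,ebt,mbhlp] -> 12 lines: dwvcg gjf baqo gqe gqmbj cols lyhv ebt mbhlp zdirb elh ypc
Hunk 3: at line 6 remove [ebt,mbhlp] add [lqc,zvwm] -> 12 lines: dwvcg gjf baqo gqe gqmbj cols lyhv lqc zvwm zdirb elh ypc
Hunk 4: at line 3 remove [gqe,gqmbj,cols] add [tss] -> 10 lines: dwvcg gjf baqo tss lyhv lqc zvwm zdirb elh ypc
Hunk 5: at line 5 remove [zvwm,zdirb] add [dcyxb] -> 9 lines: dwvcg gjf baqo tss lyhv lqc dcyxb elh ypc
Final line count: 9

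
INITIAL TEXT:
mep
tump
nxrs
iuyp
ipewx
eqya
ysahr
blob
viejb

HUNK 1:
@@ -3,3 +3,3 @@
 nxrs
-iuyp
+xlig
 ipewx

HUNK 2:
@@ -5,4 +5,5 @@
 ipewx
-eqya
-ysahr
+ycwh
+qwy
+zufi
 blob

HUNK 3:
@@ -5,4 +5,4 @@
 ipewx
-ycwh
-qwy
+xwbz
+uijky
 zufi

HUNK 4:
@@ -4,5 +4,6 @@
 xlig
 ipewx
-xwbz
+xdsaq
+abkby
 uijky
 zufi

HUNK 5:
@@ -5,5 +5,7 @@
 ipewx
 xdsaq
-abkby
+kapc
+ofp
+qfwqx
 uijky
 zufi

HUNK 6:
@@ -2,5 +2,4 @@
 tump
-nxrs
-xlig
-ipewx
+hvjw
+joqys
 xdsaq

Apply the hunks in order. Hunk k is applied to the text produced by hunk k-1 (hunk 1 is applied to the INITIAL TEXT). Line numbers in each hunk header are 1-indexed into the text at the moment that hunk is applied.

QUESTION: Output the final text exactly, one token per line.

Hunk 1: at line 3 remove [iuyp] add [xlig] -> 9 lines: mep tump nxrs xlig ipewx eqya ysahr blob viejb
Hunk 2: at line 5 remove [eqya,ysahr] add [ycwh,qwy,zufi] -> 10 lines: mep tump nxrs xlig ipewx ycwh qwy zufi blob viejb
Hunk 3: at line 5 remove [ycwh,qwy] add [xwbz,uijky] -> 10 lines: mep tump nxrs xlig ipewx xwbz uijky zufi blob viejb
Hunk 4: at line 4 remove [xwbz] add [xdsaq,abkby] -> 11 lines: mep tump nxrs xlig ipewx xdsaq abkby uijky zufi blob viejb
Hunk 5: at line 5 remove [abkby] add [kapc,ofp,qfwqx] -> 13 lines: mep tump nxrs xlig ipewx xdsaq kapc ofp qfwqx uijky zufi blob viejb
Hunk 6: at line 2 remove [nxrs,xlig,ipewx] add [hvjw,joqys] -> 12 lines: mep tump hvjw joqys xdsaq kapc ofp qfwqx uijky zufi blob viejb

Answer: mep
tump
hvjw
joqys
xdsaq
kapc
ofp
qfwqx
uijky
zufi
blob
viejb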